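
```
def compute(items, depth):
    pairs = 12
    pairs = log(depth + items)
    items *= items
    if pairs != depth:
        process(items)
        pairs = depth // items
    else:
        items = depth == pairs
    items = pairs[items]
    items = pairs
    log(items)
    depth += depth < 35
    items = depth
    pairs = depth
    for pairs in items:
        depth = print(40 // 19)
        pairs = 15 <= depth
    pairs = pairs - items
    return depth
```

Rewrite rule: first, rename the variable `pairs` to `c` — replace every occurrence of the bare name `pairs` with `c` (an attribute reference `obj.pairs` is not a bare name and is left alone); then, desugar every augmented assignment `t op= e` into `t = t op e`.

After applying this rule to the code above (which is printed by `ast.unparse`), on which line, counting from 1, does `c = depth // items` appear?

Transformed code:
def compute(items, depth):
    c = 12
    c = log(depth + items)
    items = items * items
    if c != depth:
        process(items)
        c = depth // items
    else:
        items = depth == c
    items = c[items]
    items = c
    log(items)
    depth = depth + (depth < 35)
    items = depth
    c = depth
    for c in items:
        depth = print(40 // 19)
        c = 15 <= depth
    c = c - items
    return depth

7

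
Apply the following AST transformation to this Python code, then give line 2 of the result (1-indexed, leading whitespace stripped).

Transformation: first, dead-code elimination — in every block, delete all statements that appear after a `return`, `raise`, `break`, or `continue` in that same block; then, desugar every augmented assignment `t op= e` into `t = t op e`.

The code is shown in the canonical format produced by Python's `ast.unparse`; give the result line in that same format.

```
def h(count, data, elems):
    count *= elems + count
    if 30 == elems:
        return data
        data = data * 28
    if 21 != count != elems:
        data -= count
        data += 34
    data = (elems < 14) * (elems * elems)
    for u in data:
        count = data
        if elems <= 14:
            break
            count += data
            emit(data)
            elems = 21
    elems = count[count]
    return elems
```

count = count * (elems + count)

Transformed code:
def h(count, data, elems):
    count = count * (elems + count)
    if 30 == elems:
        return data
    if 21 != count != elems:
        data = data - count
        data = data + 34
    data = (elems < 14) * (elems * elems)
    for u in data:
        count = data
        if elems <= 14:
            break
    elems = count[count]
    return elems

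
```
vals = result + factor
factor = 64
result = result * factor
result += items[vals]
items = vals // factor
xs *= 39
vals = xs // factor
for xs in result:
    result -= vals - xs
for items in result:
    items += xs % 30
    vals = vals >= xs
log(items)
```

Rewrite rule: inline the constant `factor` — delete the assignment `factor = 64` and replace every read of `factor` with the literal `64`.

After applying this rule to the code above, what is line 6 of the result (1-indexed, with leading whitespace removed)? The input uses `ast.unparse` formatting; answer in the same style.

Transformed code:
vals = result + 64
result = result * 64
result += items[vals]
items = vals // 64
xs *= 39
vals = xs // 64
for xs in result:
    result -= vals - xs
for items in result:
    items += xs % 30
    vals = vals >= xs
log(items)

vals = xs // 64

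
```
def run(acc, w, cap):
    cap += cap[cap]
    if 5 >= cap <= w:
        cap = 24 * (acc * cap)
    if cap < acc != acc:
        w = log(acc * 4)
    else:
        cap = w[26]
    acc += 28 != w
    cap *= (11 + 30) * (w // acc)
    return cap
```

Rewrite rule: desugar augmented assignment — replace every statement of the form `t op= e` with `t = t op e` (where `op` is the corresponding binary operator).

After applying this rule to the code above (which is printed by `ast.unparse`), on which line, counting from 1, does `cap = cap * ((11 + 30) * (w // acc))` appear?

Transformed code:
def run(acc, w, cap):
    cap = cap + cap[cap]
    if 5 >= cap <= w:
        cap = 24 * (acc * cap)
    if cap < acc != acc:
        w = log(acc * 4)
    else:
        cap = w[26]
    acc = acc + (28 != w)
    cap = cap * ((11 + 30) * (w // acc))
    return cap

10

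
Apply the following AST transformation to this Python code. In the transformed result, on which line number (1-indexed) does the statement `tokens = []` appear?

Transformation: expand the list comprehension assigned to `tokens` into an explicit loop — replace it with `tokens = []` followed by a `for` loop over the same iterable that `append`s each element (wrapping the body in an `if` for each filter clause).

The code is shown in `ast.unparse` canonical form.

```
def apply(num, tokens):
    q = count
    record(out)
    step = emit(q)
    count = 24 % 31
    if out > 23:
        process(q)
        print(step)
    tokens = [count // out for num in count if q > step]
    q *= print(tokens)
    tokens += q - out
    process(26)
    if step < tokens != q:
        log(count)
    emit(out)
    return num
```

Transformed code:
def apply(num, tokens):
    q = count
    record(out)
    step = emit(q)
    count = 24 % 31
    if out > 23:
        process(q)
        print(step)
    tokens = []
    for num in count:
        if q > step:
            tokens.append(count // out)
    q *= print(tokens)
    tokens += q - out
    process(26)
    if step < tokens != q:
        log(count)
    emit(out)
    return num

9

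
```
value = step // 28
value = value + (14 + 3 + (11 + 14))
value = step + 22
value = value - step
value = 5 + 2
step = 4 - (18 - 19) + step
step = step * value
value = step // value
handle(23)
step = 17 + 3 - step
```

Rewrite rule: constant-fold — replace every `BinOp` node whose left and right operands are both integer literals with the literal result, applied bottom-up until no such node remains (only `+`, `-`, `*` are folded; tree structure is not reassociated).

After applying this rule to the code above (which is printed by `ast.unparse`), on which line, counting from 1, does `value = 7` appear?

5

Transformed code:
value = step // 28
value = value + 42
value = step + 22
value = value - step
value = 7
step = 5 + step
step = step * value
value = step // value
handle(23)
step = 20 - step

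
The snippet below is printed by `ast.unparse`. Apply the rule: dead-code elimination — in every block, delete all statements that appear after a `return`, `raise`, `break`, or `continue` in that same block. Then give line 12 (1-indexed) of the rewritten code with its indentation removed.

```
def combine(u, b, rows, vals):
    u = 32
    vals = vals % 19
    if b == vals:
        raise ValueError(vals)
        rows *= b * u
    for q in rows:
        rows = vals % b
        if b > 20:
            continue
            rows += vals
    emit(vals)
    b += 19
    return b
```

return b

Transformed code:
def combine(u, b, rows, vals):
    u = 32
    vals = vals % 19
    if b == vals:
        raise ValueError(vals)
    for q in rows:
        rows = vals % b
        if b > 20:
            continue
    emit(vals)
    b += 19
    return b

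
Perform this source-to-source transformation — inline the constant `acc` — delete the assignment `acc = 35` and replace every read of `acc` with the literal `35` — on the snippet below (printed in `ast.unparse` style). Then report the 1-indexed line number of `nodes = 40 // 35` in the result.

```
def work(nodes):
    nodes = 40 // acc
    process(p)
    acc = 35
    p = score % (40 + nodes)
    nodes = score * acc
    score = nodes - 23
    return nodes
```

Transformed code:
def work(nodes):
    nodes = 40 // 35
    process(p)
    p = score % (40 + nodes)
    nodes = score * 35
    score = nodes - 23
    return nodes

2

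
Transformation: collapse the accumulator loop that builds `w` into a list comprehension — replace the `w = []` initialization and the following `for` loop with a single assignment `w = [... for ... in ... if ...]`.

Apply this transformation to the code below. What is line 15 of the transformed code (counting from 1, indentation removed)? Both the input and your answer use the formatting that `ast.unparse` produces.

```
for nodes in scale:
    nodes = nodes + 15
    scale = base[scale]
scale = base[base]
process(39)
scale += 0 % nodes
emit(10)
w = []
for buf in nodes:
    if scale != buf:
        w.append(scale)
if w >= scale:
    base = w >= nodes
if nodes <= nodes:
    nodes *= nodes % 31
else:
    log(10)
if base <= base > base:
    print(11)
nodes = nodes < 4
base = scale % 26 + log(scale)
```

Transformed code:
for nodes in scale:
    nodes = nodes + 15
    scale = base[scale]
scale = base[base]
process(39)
scale += 0 % nodes
emit(10)
w = [scale for buf in nodes if scale != buf]
if w >= scale:
    base = w >= nodes
if nodes <= nodes:
    nodes *= nodes % 31
else:
    log(10)
if base <= base > base:
    print(11)
nodes = nodes < 4
base = scale % 26 + log(scale)

if base <= base > base:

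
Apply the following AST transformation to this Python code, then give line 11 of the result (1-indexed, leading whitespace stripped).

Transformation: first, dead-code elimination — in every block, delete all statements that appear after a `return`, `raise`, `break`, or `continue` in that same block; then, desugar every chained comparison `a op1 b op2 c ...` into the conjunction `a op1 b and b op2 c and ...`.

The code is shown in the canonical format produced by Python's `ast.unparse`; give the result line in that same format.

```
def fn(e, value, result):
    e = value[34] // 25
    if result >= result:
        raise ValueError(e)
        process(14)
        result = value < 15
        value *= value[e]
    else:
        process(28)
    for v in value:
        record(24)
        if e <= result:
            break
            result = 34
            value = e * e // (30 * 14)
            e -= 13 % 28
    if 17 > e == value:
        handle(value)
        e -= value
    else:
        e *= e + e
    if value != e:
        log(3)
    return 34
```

Transformed code:
def fn(e, value, result):
    e = value[34] // 25
    if result >= result:
        raise ValueError(e)
    else:
        process(28)
    for v in value:
        record(24)
        if e <= result:
            break
    if 17 > e and e == value:
        handle(value)
        e -= value
    else:
        e *= e + e
    if value != e:
        log(3)
    return 34

if 17 > e and e == value:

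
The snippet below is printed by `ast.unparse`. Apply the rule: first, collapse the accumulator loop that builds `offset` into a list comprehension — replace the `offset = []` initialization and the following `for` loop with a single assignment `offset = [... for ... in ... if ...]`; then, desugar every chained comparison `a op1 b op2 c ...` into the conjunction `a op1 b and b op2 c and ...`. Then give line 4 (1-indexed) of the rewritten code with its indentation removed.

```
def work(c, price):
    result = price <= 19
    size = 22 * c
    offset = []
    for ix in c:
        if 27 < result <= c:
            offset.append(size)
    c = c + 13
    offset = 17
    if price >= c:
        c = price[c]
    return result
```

offset = [size for ix in c if 27 < result and result <= c]

Transformed code:
def work(c, price):
    result = price <= 19
    size = 22 * c
    offset = [size for ix in c if 27 < result and result <= c]
    c = c + 13
    offset = 17
    if price >= c:
        c = price[c]
    return result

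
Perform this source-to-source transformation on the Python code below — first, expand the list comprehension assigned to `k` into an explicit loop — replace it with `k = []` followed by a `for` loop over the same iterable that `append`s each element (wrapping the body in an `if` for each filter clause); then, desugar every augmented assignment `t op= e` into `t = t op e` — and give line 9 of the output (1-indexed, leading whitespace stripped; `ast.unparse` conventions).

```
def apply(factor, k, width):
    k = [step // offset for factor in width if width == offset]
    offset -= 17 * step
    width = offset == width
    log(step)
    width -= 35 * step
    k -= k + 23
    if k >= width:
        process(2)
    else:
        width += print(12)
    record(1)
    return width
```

width = width - 35 * step

Transformed code:
def apply(factor, k, width):
    k = []
    for factor in width:
        if width == offset:
            k.append(step // offset)
    offset = offset - 17 * step
    width = offset == width
    log(step)
    width = width - 35 * step
    k = k - (k + 23)
    if k >= width:
        process(2)
    else:
        width = width + print(12)
    record(1)
    return width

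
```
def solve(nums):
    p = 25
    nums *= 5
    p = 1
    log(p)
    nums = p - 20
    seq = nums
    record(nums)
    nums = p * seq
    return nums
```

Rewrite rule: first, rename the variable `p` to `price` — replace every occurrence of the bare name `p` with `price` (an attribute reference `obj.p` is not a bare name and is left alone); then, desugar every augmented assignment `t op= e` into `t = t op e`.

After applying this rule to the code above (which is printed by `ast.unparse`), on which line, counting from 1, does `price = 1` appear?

4

Transformed code:
def solve(nums):
    price = 25
    nums = nums * 5
    price = 1
    log(price)
    nums = price - 20
    seq = nums
    record(nums)
    nums = price * seq
    return nums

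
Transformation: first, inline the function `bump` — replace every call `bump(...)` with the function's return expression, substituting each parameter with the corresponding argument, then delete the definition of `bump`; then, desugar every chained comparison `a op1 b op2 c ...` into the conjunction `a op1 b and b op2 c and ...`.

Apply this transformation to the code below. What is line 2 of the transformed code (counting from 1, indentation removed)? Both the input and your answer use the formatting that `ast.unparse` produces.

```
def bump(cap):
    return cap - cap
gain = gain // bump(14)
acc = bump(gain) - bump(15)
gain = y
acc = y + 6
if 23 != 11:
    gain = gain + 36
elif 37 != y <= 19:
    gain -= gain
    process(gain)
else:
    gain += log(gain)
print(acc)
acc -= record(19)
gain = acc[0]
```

acc = gain - gain - (15 - 15)

Transformed code:
gain = gain // (14 - 14)
acc = gain - gain - (15 - 15)
gain = y
acc = y + 6
if 23 != 11:
    gain = gain + 36
elif 37 != y and y <= 19:
    gain -= gain
    process(gain)
else:
    gain += log(gain)
print(acc)
acc -= record(19)
gain = acc[0]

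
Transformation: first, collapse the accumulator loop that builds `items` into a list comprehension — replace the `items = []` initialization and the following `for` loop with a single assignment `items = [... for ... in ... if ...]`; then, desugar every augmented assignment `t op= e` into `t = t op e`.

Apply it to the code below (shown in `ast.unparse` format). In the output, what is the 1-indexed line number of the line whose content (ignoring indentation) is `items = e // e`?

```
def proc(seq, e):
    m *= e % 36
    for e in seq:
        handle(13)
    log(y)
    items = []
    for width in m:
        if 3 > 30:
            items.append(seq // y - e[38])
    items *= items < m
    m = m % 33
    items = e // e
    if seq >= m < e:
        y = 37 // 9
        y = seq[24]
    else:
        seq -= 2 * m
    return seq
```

Transformed code:
def proc(seq, e):
    m = m * (e % 36)
    for e in seq:
        handle(13)
    log(y)
    items = [seq // y - e[38] for width in m if 3 > 30]
    items = items * (items < m)
    m = m % 33
    items = e // e
    if seq >= m < e:
        y = 37 // 9
        y = seq[24]
    else:
        seq = seq - 2 * m
    return seq

9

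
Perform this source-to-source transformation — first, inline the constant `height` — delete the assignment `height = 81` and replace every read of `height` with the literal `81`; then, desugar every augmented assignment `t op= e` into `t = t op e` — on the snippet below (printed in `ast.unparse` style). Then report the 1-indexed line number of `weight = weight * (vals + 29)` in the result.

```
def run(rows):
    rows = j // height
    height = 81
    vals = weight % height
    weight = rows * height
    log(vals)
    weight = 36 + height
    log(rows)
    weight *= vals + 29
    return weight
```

Transformed code:
def run(rows):
    rows = j // 81
    vals = weight % 81
    weight = rows * 81
    log(vals)
    weight = 36 + 81
    log(rows)
    weight = weight * (vals + 29)
    return weight

8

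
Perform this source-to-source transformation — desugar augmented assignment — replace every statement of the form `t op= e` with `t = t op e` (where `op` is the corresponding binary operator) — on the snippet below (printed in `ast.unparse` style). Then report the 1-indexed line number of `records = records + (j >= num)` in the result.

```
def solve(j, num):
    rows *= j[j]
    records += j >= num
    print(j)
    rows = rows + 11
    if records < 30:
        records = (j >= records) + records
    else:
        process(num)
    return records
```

Transformed code:
def solve(j, num):
    rows = rows * j[j]
    records = records + (j >= num)
    print(j)
    rows = rows + 11
    if records < 30:
        records = (j >= records) + records
    else:
        process(num)
    return records

3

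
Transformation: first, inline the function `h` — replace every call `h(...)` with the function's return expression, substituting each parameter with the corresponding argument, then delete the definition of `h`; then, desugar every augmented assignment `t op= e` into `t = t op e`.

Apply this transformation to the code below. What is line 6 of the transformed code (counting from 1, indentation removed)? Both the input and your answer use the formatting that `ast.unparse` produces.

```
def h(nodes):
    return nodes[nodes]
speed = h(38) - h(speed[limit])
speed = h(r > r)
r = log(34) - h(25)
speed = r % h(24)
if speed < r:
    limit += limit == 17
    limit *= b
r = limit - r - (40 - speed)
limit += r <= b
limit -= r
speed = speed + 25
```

limit = limit + (limit == 17)

Transformed code:
speed = 38[38] - speed[limit][speed[limit]]
speed = (r > r)[r > r]
r = log(34) - 25[25]
speed = r % 24[24]
if speed < r:
    limit = limit + (limit == 17)
    limit = limit * b
r = limit - r - (40 - speed)
limit = limit + (r <= b)
limit = limit - r
speed = speed + 25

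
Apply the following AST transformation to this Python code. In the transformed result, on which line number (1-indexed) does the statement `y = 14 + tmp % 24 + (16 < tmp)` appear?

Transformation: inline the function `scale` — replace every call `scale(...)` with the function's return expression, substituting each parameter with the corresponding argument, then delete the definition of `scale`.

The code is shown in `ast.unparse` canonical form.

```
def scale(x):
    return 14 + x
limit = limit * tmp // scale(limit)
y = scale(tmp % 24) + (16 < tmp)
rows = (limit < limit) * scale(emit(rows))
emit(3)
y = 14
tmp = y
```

Transformed code:
limit = limit * tmp // (14 + limit)
y = 14 + tmp % 24 + (16 < tmp)
rows = (limit < limit) * (14 + emit(rows))
emit(3)
y = 14
tmp = y

2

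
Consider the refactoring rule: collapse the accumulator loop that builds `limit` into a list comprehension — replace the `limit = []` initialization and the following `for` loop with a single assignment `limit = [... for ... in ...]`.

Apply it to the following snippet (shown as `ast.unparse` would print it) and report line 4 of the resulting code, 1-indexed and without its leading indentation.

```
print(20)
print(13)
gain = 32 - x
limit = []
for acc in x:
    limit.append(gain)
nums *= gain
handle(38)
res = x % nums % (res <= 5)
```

limit = [gain for acc in x]

Transformed code:
print(20)
print(13)
gain = 32 - x
limit = [gain for acc in x]
nums *= gain
handle(38)
res = x % nums % (res <= 5)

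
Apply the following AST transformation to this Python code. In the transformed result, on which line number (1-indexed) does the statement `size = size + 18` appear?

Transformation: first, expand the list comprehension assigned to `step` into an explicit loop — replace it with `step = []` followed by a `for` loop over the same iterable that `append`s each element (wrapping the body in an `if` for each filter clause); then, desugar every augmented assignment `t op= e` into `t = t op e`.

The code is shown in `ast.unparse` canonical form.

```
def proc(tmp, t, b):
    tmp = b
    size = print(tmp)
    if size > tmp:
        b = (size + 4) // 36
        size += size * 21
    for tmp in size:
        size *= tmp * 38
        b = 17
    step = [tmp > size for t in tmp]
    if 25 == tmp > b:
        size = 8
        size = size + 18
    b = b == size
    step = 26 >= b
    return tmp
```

15

Transformed code:
def proc(tmp, t, b):
    tmp = b
    size = print(tmp)
    if size > tmp:
        b = (size + 4) // 36
        size = size + size * 21
    for tmp in size:
        size = size * (tmp * 38)
        b = 17
    step = []
    for t in tmp:
        step.append(tmp > size)
    if 25 == tmp > b:
        size = 8
        size = size + 18
    b = b == size
    step = 26 >= b
    return tmp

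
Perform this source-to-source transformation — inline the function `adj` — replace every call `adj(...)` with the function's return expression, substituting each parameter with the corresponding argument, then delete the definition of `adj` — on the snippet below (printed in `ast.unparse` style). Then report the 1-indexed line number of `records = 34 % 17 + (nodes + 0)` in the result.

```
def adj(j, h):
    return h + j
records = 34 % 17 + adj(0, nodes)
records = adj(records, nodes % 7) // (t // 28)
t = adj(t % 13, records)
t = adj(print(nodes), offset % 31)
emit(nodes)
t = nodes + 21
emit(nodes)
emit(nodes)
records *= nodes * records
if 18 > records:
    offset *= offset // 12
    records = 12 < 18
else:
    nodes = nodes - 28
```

Transformed code:
records = 34 % 17 + (nodes + 0)
records = (nodes % 7 + records) // (t // 28)
t = records + t % 13
t = offset % 31 + print(nodes)
emit(nodes)
t = nodes + 21
emit(nodes)
emit(nodes)
records *= nodes * records
if 18 > records:
    offset *= offset // 12
    records = 12 < 18
else:
    nodes = nodes - 28

1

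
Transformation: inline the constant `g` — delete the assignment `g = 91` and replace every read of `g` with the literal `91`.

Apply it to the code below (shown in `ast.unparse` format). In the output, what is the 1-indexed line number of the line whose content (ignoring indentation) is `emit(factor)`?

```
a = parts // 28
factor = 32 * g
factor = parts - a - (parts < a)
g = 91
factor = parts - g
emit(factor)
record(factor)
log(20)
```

5

Transformed code:
a = parts // 28
factor = 32 * 91
factor = parts - a - (parts < a)
factor = parts - 91
emit(factor)
record(factor)
log(20)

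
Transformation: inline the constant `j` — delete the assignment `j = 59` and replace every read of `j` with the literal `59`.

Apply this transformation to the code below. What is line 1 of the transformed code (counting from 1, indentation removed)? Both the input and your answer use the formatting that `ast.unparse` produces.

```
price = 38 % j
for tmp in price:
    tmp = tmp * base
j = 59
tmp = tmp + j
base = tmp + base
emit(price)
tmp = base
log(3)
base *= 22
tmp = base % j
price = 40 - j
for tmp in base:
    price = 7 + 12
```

Transformed code:
price = 38 % 59
for tmp in price:
    tmp = tmp * base
tmp = tmp + 59
base = tmp + base
emit(price)
tmp = base
log(3)
base *= 22
tmp = base % 59
price = 40 - 59
for tmp in base:
    price = 7 + 12

price = 38 % 59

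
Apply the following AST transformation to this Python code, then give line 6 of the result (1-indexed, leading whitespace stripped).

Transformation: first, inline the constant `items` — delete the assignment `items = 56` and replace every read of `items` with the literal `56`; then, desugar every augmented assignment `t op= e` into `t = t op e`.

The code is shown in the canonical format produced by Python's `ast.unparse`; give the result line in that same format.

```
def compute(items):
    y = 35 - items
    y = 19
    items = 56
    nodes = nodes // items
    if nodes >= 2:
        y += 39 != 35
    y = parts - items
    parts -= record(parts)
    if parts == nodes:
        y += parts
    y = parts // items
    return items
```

y = y + (39 != 35)

Transformed code:
def compute(items):
    y = 35 - 56
    y = 19
    nodes = nodes // 56
    if nodes >= 2:
        y = y + (39 != 35)
    y = parts - 56
    parts = parts - record(parts)
    if parts == nodes:
        y = y + parts
    y = parts // 56
    return 56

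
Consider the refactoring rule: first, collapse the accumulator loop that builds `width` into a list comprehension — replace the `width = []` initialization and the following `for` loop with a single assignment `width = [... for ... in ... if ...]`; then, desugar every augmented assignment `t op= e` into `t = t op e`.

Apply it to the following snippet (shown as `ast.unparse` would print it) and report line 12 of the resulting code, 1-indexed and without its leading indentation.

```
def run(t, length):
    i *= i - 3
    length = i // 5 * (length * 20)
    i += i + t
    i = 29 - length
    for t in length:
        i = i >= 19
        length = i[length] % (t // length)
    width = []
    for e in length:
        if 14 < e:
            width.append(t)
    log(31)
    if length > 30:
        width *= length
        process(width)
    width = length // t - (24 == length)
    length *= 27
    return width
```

width = width * length

Transformed code:
def run(t, length):
    i = i * (i - 3)
    length = i // 5 * (length * 20)
    i = i + (i + t)
    i = 29 - length
    for t in length:
        i = i >= 19
        length = i[length] % (t // length)
    width = [t for e in length if 14 < e]
    log(31)
    if length > 30:
        width = width * length
        process(width)
    width = length // t - (24 == length)
    length = length * 27
    return width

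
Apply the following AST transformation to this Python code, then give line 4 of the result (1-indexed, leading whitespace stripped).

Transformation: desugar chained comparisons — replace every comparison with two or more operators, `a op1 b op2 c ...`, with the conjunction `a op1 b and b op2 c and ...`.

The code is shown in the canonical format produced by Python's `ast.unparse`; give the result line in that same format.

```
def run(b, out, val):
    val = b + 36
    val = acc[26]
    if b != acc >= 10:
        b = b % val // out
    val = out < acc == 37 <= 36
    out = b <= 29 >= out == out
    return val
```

if b != acc and acc >= 10:

Transformed code:
def run(b, out, val):
    val = b + 36
    val = acc[26]
    if b != acc and acc >= 10:
        b = b % val // out
    val = out < acc and acc == 37 and (37 <= 36)
    out = b <= 29 and 29 >= out and (out == out)
    return val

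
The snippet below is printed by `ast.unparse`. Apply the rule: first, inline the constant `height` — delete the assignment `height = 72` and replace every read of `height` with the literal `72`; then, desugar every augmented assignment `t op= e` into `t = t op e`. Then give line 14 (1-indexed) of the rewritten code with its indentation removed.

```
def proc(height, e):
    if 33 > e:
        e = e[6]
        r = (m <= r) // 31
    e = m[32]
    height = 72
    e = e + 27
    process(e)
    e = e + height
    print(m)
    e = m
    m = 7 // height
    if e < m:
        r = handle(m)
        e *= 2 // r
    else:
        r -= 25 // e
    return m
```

e = e * (2 // r)

Transformed code:
def proc(height, e):
    if 33 > e:
        e = e[6]
        r = (m <= r) // 31
    e = m[32]
    e = e + 27
    process(e)
    e = e + 72
    print(m)
    e = m
    m = 7 // 72
    if e < m:
        r = handle(m)
        e = e * (2 // r)
    else:
        r = r - 25 // e
    return m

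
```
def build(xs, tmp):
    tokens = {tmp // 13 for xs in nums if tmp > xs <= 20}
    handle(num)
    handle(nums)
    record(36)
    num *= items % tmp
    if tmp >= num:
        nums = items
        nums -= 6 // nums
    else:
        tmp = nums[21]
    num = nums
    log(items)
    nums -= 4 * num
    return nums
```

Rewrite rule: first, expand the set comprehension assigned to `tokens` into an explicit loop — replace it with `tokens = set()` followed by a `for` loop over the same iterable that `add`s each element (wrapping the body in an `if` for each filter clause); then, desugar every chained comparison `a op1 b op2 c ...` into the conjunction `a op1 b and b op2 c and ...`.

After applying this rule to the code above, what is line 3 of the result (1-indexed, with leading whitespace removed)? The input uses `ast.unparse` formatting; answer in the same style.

for xs in nums:

Transformed code:
def build(xs, tmp):
    tokens = set()
    for xs in nums:
        if tmp > xs and xs <= 20:
            tokens.add(tmp // 13)
    handle(num)
    handle(nums)
    record(36)
    num *= items % tmp
    if tmp >= num:
        nums = items
        nums -= 6 // nums
    else:
        tmp = nums[21]
    num = nums
    log(items)
    nums -= 4 * num
    return nums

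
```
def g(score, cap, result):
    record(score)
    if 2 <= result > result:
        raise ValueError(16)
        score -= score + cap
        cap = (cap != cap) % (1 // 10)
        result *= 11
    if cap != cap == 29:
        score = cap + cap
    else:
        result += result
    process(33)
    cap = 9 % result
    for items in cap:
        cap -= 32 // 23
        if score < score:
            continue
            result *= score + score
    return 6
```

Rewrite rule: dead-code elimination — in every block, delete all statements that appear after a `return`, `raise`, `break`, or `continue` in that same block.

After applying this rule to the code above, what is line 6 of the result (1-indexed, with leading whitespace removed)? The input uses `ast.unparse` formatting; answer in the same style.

Transformed code:
def g(score, cap, result):
    record(score)
    if 2 <= result > result:
        raise ValueError(16)
    if cap != cap == 29:
        score = cap + cap
    else:
        result += result
    process(33)
    cap = 9 % result
    for items in cap:
        cap -= 32 // 23
        if score < score:
            continue
    return 6

score = cap + cap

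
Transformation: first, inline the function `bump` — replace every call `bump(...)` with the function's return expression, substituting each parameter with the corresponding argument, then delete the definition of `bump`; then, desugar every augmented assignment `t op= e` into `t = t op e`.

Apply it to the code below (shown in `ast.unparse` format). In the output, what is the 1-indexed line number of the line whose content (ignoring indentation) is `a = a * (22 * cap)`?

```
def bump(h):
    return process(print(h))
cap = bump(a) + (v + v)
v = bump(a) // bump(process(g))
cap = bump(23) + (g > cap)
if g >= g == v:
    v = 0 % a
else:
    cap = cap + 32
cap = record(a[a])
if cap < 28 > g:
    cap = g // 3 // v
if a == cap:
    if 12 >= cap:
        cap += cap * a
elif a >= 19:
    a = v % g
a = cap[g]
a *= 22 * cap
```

Transformed code:
cap = process(print(a)) + (v + v)
v = process(print(a)) // process(print(process(g)))
cap = process(print(23)) + (g > cap)
if g >= g == v:
    v = 0 % a
else:
    cap = cap + 32
cap = record(a[a])
if cap < 28 > g:
    cap = g // 3 // v
if a == cap:
    if 12 >= cap:
        cap = cap + cap * a
elif a >= 19:
    a = v % g
a = cap[g]
a = a * (22 * cap)

17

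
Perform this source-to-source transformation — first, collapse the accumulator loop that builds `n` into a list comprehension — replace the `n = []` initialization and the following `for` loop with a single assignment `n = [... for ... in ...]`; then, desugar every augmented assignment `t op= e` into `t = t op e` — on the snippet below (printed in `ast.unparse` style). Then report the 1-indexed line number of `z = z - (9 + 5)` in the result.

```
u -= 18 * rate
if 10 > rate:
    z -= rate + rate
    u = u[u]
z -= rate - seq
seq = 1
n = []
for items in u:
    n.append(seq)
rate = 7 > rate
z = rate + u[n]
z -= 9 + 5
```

Transformed code:
u = u - 18 * rate
if 10 > rate:
    z = z - (rate + rate)
    u = u[u]
z = z - (rate - seq)
seq = 1
n = [seq for items in u]
rate = 7 > rate
z = rate + u[n]
z = z - (9 + 5)

10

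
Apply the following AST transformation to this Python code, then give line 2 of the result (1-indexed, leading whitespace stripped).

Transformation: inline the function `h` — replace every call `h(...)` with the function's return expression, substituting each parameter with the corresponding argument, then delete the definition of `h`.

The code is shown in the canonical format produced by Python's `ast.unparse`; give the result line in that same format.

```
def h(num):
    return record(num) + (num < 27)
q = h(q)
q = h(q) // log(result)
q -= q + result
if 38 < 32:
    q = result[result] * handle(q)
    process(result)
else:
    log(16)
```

Transformed code:
q = record(q) + (q < 27)
q = (record(q) + (q < 27)) // log(result)
q -= q + result
if 38 < 32:
    q = result[result] * handle(q)
    process(result)
else:
    log(16)

q = (record(q) + (q < 27)) // log(result)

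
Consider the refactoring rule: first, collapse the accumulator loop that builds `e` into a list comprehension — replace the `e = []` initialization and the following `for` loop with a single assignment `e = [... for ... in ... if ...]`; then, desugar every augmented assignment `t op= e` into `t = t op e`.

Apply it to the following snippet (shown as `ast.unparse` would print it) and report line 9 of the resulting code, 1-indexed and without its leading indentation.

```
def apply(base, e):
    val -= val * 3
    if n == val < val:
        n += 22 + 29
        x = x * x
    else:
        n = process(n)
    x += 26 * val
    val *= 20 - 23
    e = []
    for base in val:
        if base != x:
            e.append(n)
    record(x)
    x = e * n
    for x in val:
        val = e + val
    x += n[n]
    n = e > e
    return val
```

Transformed code:
def apply(base, e):
    val = val - val * 3
    if n == val < val:
        n = n + (22 + 29)
        x = x * x
    else:
        n = process(n)
    x = x + 26 * val
    val = val * (20 - 23)
    e = [n for base in val if base != x]
    record(x)
    x = e * n
    for x in val:
        val = e + val
    x = x + n[n]
    n = e > e
    return val

val = val * (20 - 23)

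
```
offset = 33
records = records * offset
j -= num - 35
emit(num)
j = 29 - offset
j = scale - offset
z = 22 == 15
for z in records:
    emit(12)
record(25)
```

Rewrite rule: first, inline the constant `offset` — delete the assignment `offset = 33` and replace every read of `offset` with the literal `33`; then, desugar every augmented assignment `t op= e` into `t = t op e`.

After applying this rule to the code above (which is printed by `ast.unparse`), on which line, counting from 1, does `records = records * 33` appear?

Transformed code:
records = records * 33
j = j - (num - 35)
emit(num)
j = 29 - 33
j = scale - 33
z = 22 == 15
for z in records:
    emit(12)
record(25)

1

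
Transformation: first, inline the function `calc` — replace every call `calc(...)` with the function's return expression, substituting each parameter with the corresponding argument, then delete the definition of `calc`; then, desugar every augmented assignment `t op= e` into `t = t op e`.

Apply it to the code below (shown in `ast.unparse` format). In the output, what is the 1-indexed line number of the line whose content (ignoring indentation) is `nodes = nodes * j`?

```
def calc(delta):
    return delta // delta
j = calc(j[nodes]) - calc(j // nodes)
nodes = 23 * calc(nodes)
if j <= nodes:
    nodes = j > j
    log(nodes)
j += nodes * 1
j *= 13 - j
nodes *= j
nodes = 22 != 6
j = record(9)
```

Transformed code:
j = j[nodes] // j[nodes] - j // nodes // (j // nodes)
nodes = 23 * (nodes // nodes)
if j <= nodes:
    nodes = j > j
    log(nodes)
j = j + nodes * 1
j = j * (13 - j)
nodes = nodes * j
nodes = 22 != 6
j = record(9)

8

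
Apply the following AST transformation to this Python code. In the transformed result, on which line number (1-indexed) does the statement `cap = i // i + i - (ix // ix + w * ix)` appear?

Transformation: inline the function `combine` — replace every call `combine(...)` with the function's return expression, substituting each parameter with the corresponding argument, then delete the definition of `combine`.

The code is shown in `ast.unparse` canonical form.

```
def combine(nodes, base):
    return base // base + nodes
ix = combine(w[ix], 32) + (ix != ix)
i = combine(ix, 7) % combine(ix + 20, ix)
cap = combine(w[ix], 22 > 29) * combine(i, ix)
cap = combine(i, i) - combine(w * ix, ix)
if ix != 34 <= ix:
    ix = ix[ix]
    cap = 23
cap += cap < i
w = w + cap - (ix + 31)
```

Transformed code:
ix = 32 // 32 + w[ix] + (ix != ix)
i = (7 // 7 + ix) % (ix // ix + (ix + 20))
cap = ((22 > 29) // (22 > 29) + w[ix]) * (ix // ix + i)
cap = i // i + i - (ix // ix + w * ix)
if ix != 34 <= ix:
    ix = ix[ix]
    cap = 23
cap += cap < i
w = w + cap - (ix + 31)

4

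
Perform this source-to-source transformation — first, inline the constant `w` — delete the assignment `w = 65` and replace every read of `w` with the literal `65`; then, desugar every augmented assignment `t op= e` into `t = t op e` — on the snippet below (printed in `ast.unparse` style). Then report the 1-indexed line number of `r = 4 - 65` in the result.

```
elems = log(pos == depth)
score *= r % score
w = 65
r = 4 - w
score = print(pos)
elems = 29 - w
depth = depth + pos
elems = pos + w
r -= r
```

3

Transformed code:
elems = log(pos == depth)
score = score * (r % score)
r = 4 - 65
score = print(pos)
elems = 29 - 65
depth = depth + pos
elems = pos + 65
r = r - r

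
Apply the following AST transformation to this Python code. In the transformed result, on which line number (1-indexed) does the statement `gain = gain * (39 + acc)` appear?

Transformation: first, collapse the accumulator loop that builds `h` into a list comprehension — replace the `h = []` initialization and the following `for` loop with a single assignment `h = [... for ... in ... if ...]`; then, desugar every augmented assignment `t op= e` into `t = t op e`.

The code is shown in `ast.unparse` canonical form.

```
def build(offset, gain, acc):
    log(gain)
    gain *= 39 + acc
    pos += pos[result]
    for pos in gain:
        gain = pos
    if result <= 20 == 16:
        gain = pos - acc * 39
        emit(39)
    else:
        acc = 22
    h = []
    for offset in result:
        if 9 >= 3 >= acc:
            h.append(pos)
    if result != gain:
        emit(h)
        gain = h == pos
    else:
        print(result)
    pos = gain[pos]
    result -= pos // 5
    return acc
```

3

Transformed code:
def build(offset, gain, acc):
    log(gain)
    gain = gain * (39 + acc)
    pos = pos + pos[result]
    for pos in gain:
        gain = pos
    if result <= 20 == 16:
        gain = pos - acc * 39
        emit(39)
    else:
        acc = 22
    h = [pos for offset in result if 9 >= 3 >= acc]
    if result != gain:
        emit(h)
        gain = h == pos
    else:
        print(result)
    pos = gain[pos]
    result = result - pos // 5
    return acc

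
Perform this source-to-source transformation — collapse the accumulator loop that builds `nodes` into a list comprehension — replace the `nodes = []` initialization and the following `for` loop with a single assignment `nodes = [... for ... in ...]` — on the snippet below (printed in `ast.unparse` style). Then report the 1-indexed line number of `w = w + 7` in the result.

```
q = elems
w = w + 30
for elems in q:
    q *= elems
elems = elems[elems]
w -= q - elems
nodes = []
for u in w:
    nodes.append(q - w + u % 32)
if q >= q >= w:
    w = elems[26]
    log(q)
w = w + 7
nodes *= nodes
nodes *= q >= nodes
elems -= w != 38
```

11

Transformed code:
q = elems
w = w + 30
for elems in q:
    q *= elems
elems = elems[elems]
w -= q - elems
nodes = [q - w + u % 32 for u in w]
if q >= q >= w:
    w = elems[26]
    log(q)
w = w + 7
nodes *= nodes
nodes *= q >= nodes
elems -= w != 38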